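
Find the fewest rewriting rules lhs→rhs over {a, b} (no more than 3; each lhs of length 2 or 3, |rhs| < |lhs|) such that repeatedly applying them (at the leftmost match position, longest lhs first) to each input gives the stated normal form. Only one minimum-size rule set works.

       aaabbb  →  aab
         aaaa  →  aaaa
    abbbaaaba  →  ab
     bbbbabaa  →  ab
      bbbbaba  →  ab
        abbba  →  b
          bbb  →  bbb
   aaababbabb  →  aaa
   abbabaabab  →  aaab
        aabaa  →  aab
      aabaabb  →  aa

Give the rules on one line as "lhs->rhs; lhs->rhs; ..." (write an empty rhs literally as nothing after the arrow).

  | aaabbb => aab
  | aaaa
  | abbbaaaba => baaaba => baaba => baba => aba => ab
  | bbbbabaa => bbbabaa => bbabaa => babaa => abaa => aba => ab

abb->; ba->b; bab->ab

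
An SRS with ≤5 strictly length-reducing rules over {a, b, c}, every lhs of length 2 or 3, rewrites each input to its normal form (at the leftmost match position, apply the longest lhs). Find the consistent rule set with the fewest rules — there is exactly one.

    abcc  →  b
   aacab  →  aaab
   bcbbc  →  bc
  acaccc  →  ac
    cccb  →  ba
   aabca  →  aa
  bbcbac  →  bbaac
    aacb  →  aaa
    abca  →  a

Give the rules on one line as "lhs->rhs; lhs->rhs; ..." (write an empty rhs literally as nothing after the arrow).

abc->c; ca->a; cb->a; cc->b

  | abcc => cc => b
  | aacab => aaab
  | bcbbc => babc => bc
  | acaccc => aaccc => aabc => ac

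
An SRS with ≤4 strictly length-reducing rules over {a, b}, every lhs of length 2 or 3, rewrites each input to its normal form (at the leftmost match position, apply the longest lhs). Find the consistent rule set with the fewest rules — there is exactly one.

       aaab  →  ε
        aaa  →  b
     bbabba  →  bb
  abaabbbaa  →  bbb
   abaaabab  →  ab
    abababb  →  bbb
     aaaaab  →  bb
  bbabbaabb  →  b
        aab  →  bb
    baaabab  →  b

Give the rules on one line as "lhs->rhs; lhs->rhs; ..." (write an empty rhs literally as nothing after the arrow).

  | aaab => bab => ε
  | aaa => ba => b
  | bbabba => bba => bb
  | abaabbbaa => aabbbaa => bbbbaa => bbba => bbb

aa->b; ba->b; baa->a; bab->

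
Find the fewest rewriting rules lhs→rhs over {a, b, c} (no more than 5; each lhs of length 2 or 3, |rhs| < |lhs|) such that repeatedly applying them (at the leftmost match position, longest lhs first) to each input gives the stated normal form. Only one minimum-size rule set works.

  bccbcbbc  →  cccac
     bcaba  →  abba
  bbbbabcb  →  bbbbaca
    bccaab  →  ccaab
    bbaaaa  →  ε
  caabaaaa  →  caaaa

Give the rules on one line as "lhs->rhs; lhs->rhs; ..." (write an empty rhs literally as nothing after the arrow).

baa->; bc->c; bca->ab; bcb->ca

  | bccbcbbc => ccbcbbc => cccabc => cccac
  | bcaba => abba
  | bbbbabcb => bbbbaca
  | bccaab => ccaab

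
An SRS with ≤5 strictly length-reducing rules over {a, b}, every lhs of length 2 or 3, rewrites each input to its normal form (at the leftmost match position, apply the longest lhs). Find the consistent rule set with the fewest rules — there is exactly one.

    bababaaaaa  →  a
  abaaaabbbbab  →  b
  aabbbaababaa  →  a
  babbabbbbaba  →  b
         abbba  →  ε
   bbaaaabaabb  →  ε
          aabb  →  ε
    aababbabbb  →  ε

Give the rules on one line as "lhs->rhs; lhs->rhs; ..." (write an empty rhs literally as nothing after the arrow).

aa->a; abb->; ba->; bab->

  | bababaaaaa => abaaaaa => aaaaa => aaaa => aaa => aa => a
  | abaaaabbbbab => aaaabbbbab => aaabbbbab => aabbbbab => abbbbab => bbab => b
  | aabbbaababaa => abbbaababaa => baababaa => ababaa => aaa => aa => a
  | babbabbbbaba => babbbbaba => bbbaba => bba => b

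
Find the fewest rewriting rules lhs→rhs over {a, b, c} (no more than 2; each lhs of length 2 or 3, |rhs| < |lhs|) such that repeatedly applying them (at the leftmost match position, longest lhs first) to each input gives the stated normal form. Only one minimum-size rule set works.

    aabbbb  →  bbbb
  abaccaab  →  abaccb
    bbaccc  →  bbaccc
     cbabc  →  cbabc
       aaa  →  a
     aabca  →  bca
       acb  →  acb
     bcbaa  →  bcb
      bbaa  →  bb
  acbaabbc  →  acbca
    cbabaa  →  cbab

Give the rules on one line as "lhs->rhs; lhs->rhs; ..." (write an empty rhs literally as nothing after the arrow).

aa->; bbc->ca

  | aabbbb => bbbb
  | abaccaab => abaccb
  | bbaccc
  | cbabc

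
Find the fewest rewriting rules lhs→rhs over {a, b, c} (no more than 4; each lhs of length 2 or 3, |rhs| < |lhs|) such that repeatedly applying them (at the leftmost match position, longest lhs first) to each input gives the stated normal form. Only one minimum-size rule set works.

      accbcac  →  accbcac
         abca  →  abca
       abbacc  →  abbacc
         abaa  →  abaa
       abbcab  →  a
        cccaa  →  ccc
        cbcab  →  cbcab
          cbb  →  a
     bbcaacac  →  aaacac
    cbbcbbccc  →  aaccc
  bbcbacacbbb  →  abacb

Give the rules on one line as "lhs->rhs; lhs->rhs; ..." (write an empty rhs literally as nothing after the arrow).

aab->; bbc->a; caa->c; cbb->a

  | accbcac
  | abca
  | abbacc
  | abaa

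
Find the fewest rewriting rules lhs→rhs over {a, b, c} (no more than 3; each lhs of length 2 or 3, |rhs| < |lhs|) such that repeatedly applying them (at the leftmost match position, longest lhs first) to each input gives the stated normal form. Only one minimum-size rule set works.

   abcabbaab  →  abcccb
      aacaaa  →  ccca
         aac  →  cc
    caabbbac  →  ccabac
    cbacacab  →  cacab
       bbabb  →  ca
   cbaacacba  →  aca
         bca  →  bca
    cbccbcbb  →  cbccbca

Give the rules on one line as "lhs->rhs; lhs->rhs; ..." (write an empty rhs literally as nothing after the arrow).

  | abcabbaab => abcaaaab => abccaab => abcccb
  | aacaaa => ccaaa => ccca
  | aac => cc
  | caabbbac => ccbbbac => ccabac

aa->c; bb->a; cba->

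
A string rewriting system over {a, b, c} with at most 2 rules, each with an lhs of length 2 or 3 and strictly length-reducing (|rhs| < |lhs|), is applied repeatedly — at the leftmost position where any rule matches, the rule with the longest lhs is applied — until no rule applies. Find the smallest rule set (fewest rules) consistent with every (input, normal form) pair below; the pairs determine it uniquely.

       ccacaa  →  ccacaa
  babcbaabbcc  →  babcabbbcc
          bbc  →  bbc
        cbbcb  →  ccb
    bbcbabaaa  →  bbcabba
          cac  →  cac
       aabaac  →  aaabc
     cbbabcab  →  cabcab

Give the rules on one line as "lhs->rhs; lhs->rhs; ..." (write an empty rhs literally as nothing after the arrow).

baa->ab; cbb->c

  | ccacaa
  | babcbaabbcc => babcabbbcc
  | bbc
  | cbbcb => ccb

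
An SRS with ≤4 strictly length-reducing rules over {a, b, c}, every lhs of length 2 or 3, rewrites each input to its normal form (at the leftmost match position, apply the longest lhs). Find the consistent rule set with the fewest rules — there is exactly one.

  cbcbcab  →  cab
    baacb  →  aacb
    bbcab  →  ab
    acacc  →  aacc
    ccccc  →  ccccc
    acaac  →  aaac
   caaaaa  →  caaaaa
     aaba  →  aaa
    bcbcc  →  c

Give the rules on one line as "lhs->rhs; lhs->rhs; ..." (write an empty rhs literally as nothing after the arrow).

aca->aa; ba->a; bc->

  | cbcbcab => cbcab => cab
  | baacb => aacb
  | bbcab => bab => ab
  | acacc => aacc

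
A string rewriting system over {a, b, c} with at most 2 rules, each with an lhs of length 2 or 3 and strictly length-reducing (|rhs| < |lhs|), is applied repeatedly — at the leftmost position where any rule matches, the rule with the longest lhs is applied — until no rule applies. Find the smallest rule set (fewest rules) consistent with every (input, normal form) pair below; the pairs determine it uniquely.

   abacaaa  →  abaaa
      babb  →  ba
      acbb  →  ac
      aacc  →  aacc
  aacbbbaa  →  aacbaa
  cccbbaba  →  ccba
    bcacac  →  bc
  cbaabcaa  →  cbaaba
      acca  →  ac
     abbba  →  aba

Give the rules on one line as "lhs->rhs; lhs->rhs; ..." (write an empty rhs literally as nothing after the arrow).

bb->; ca->

  | abacaaa => abaaa
  | babb => ba
  | acbb => ac
  | aacc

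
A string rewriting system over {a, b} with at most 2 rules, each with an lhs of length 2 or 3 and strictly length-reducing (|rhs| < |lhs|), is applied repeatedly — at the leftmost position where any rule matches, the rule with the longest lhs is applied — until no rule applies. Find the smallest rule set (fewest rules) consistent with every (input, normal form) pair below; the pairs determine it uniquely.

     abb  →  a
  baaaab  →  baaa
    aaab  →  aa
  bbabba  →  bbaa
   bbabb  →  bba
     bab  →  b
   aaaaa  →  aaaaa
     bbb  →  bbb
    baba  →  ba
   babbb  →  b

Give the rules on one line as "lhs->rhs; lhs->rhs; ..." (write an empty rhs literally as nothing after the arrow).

ab->; abb->a

  | abb => a
  | baaaab => baaa
  | aaab => aa
  | bbabba => bbaa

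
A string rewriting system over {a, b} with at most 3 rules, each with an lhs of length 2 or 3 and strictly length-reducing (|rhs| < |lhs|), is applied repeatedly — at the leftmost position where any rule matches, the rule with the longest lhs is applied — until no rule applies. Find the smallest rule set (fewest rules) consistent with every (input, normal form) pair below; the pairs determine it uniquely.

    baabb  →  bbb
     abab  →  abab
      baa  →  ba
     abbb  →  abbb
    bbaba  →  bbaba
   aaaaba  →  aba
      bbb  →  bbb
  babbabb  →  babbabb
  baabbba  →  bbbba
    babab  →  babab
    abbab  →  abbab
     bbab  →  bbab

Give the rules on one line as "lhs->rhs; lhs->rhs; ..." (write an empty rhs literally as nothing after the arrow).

  | baabb => bbb
  | abab
  | baa => ba
  | abbb

aa->a; aaa->; aab->b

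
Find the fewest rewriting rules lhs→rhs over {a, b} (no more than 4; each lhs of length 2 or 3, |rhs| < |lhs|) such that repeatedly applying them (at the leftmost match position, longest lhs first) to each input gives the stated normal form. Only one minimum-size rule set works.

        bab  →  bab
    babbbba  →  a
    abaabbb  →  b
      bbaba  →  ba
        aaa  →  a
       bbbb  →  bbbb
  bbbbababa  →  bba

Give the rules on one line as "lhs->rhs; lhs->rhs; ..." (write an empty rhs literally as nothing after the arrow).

aa->; aba->aa; abb->aa; baa->a

  | bab
  | babbbba => baabba => abba => aaa => a
  | abaabbb => aaabbb => abbb => aab => b
  | bbaba => bbaa => ba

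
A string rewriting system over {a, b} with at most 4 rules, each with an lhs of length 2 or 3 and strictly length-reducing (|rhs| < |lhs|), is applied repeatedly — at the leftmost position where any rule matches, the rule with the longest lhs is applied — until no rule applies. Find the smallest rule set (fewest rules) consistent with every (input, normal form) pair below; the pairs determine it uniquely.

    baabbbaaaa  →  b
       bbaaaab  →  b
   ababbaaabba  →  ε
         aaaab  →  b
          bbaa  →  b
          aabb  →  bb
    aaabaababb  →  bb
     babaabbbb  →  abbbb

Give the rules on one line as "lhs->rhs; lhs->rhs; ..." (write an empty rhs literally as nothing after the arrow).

  | baabbbaaaa => bbbaaaa => bbaa => b
  | bbaaaab => baab => b
  | ababbaaabba => aabbaaabba => bbaaabba => babba => abba => aba => aa => ε
  | aaaab => aab => b

aa->; ba->a; baa->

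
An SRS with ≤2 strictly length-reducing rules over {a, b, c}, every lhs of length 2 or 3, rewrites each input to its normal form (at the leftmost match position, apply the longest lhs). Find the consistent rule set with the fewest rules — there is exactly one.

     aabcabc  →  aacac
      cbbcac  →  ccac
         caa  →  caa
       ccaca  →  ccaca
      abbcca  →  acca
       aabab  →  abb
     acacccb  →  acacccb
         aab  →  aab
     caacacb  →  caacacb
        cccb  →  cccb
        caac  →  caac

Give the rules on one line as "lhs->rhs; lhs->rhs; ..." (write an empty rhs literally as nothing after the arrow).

  | aabcabc => aacabc => aacac
  | cbbcac => cbcac => ccac
  | caa
  | ccaca

aba->b; bc->c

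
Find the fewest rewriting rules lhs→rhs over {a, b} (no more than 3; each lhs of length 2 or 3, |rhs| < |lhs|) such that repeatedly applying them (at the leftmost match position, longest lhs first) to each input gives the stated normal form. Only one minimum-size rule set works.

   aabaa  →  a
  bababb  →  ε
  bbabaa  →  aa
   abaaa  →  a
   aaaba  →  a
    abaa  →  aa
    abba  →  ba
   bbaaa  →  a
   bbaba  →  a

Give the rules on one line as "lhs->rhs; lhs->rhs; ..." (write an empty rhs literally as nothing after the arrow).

  | aabaa => aaa => a
  | bababb => babb => bb => ε
  | bbabaa => abaa => aa
  | abaaa => aaa => a

aaa->a; ab->; bb->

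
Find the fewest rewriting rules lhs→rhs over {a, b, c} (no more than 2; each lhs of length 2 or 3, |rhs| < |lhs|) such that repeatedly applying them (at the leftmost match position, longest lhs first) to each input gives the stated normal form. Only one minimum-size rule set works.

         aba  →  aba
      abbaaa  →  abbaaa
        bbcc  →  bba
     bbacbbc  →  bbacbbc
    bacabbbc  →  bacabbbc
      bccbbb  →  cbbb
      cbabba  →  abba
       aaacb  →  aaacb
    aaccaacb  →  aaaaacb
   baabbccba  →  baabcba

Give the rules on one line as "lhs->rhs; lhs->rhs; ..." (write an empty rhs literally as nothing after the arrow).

bab->cb; cc->a

  | aba
  | abbaaa
  | bbcc => bba
  | bbacbbc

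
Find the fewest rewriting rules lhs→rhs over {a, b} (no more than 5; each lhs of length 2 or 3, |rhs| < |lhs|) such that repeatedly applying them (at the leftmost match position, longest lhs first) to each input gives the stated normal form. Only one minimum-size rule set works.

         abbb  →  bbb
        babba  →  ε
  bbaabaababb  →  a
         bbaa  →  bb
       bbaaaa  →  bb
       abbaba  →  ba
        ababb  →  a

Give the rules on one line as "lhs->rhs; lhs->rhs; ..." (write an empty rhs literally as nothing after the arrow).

  | abbb => bbb
  | babba => aaba => aa => ε
  | bbaabaababb => bbaaababb => bbababb => baaabb => babb => aab => a
  | bbaa => bb

aa->; aab->a; ab->b; bab->aa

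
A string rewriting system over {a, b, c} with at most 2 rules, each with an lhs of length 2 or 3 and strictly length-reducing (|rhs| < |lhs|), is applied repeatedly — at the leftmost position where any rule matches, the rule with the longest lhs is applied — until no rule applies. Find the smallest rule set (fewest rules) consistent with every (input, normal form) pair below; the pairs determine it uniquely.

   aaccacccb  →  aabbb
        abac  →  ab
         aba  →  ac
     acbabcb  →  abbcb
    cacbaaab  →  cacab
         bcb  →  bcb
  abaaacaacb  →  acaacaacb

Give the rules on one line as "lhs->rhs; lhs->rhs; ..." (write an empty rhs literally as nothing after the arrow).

  | aaccacccb => aabacccb => aaccccb => aabccb => aabbb
  | abac => acc => ab
  | aba => ac
  | acbabcb => accbcb => abbcb

ba->c; cc->b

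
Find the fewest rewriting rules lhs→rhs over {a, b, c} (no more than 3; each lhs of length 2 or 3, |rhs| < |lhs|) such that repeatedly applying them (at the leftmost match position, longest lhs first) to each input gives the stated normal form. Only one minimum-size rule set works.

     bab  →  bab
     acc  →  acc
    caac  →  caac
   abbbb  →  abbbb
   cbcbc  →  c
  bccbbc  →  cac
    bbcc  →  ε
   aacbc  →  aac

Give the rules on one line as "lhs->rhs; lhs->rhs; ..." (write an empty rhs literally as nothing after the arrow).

  | bab
  | acc
  | caac
  | abbbb

bc->; cbb->ca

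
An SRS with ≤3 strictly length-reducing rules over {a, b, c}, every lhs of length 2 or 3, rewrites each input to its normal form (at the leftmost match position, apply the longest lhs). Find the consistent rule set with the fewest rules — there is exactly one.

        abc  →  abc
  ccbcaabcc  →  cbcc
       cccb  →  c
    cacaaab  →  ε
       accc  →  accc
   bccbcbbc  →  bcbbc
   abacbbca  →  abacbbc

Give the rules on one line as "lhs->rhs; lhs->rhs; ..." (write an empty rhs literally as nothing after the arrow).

ca->c; ccb->

  | abc
  | ccbcaabcc => caabcc => cabcc => cbcc
  | cccb => c
  | cacaaab => ccaaab => ccaab => ccab => ccb => ε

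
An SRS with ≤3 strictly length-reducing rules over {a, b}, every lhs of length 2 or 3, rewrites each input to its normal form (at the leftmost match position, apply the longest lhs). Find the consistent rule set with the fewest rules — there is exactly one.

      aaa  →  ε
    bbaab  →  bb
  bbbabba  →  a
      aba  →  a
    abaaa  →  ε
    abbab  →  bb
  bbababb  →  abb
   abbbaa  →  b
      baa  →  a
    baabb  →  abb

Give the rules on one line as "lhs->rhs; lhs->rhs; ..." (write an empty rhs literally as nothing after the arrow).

aa->b; ba->; bba->a

  | aaa => ba => ε
  | bbaab => aab => bb
  | bbbabba => babba => bba => a
  | aba => a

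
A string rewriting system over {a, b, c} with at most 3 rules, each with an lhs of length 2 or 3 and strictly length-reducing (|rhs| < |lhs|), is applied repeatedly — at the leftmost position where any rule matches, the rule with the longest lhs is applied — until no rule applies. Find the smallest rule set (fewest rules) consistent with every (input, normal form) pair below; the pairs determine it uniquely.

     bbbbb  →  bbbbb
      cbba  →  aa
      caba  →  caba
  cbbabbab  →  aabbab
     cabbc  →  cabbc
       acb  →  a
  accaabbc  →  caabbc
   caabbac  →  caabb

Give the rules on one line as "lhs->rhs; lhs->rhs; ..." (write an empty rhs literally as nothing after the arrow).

  | bbbbb
  | cbba => aa
  | caba
  | cbbabbab => aabbab

ac->; acb->a; cbb->a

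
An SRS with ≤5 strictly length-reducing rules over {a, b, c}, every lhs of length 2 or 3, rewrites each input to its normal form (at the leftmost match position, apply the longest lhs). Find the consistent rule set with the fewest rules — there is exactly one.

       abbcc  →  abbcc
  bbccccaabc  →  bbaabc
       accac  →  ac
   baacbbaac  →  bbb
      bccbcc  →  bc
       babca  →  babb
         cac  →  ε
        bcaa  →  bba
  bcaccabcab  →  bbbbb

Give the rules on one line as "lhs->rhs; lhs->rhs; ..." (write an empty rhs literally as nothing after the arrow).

aac->; ca->b; cac->; cb->a

  | abbcc
  | bbccccaabc => bbcccbabc => bbccaabc => bbcbabc => bbaabc
  | accac => ac
  | baacbbaac => bbbaac => bbb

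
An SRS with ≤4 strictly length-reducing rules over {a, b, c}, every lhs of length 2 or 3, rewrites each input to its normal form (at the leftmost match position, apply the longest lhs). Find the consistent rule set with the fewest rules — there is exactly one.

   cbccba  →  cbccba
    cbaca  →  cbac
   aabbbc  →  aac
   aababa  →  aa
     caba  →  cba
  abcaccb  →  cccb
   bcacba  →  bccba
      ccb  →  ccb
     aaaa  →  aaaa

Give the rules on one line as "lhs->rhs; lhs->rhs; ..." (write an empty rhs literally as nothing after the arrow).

ab->; abb->aa; ca->c

  | cbccba
  | cbaca => cbac
  | aabbbc => aaabc => aac
  | aababa => aaba => aa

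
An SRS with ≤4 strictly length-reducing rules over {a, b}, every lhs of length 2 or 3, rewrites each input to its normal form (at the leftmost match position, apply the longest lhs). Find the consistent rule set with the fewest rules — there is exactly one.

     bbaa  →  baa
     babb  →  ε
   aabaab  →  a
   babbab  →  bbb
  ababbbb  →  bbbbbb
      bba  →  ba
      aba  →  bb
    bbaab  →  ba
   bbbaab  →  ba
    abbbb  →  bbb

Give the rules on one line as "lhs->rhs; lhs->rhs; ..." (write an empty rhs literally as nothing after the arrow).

ab->; aba->bb; bab->a; bba->ba

  | bbaa => baa
  | babb => ab => ε
  | aabaab => abbab => bab => a
  | babbab => abab => bbb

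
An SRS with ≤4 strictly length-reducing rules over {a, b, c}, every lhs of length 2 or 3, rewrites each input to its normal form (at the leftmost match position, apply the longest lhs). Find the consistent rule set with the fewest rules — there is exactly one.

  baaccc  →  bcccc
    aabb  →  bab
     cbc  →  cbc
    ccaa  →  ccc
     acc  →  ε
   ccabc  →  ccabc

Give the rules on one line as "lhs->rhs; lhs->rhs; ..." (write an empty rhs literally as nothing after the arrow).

aa->c; aab->ba; acc->

  | baaccc => bcccc
  | aabb => bab
  | cbc
  | ccaa => ccc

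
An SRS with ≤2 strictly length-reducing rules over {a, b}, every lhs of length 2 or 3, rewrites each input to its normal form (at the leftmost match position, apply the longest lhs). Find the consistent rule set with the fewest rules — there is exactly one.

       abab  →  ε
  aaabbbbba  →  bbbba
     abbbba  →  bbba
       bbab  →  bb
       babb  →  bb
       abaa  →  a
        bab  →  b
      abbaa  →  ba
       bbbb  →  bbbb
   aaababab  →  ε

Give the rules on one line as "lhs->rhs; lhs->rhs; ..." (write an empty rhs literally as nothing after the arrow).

  | abab => ab => ε
  | aaabbbbba => aabbbbba => abbbbba => bbbba
  | abbbba => bbba
  | bbab => bb

aa->a; ab->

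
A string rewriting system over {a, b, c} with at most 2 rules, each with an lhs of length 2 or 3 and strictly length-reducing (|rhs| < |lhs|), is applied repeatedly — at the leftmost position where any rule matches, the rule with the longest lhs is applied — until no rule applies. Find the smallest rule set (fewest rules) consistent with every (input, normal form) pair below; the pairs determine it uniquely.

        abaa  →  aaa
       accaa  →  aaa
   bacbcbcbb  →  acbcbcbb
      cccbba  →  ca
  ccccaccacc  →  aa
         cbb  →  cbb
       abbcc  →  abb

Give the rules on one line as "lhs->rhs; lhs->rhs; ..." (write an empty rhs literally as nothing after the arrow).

  | abaa => aaa
  | accaa => aaa
  | bacbcbcbb => acbcbcbb
  | cccbba => cbba => cba => ca

ba->a; cc->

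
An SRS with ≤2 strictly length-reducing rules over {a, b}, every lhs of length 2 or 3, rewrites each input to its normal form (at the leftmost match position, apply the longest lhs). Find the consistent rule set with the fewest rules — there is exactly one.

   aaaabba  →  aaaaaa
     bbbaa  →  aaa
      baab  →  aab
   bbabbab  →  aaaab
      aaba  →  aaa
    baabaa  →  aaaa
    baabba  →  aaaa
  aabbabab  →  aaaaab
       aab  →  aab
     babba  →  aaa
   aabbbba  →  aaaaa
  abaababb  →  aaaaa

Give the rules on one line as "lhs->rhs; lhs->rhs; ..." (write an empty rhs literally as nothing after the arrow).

ba->a; bb->a

  | aaaabba => aaaaaa
  | bbbaa => abaa => aaa
  | baab => aab
  | bbabbab => aabbab => aaaab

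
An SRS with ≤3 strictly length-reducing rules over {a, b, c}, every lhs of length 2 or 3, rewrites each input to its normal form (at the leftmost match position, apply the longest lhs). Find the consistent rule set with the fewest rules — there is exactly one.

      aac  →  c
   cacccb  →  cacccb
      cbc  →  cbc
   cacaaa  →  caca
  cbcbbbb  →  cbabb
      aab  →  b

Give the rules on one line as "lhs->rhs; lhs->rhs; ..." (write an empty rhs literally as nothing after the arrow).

aa->; cbb->a

  | aac => c
  | cacccb
  | cbc
  | cacaaa => caca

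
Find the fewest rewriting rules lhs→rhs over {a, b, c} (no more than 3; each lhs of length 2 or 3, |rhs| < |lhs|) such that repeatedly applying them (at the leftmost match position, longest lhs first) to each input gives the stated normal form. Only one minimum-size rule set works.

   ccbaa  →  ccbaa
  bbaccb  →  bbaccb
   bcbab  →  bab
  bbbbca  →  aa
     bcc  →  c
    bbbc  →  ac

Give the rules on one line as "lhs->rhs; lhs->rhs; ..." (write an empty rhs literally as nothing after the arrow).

  | ccbaa
  | bbaccb
  | bcbab => bab
  | bbbbca => abca => aa

bbb->a; bc->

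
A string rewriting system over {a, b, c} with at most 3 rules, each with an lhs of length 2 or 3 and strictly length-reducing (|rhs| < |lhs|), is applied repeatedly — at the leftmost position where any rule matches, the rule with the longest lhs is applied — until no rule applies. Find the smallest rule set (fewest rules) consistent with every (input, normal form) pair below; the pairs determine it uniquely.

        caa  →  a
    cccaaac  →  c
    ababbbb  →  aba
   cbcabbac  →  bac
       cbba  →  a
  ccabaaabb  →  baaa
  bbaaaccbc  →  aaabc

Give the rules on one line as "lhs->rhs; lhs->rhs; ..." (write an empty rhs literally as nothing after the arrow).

bb->; ca->; cb->b

  | caa => a
  | cccaaac => ccaac => cac => c
  | ababbbb => ababb => aba
  | cbcabbac => bcabbac => bbbac => bac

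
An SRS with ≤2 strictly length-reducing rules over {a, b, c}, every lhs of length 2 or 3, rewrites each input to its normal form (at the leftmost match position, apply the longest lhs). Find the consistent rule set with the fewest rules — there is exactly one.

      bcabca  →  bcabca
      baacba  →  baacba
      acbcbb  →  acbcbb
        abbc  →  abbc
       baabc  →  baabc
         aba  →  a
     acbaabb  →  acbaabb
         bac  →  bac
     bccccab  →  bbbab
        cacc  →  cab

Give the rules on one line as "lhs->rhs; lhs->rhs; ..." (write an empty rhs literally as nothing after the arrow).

aba->a; cc->b

  | bcabca
  | baacba
  | acbcbb
  | abbc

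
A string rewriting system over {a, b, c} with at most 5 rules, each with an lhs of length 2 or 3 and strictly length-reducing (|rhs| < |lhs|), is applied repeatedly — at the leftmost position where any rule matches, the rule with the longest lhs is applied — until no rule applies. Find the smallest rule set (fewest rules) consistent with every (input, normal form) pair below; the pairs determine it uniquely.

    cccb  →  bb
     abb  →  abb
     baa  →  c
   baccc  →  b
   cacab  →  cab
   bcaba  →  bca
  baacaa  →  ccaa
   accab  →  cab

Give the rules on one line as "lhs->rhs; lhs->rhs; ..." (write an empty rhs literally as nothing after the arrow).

ac->; ba->; baa->c; ccc->b

  | cccb => bb
  | abb
  | baa => c
  | baccc => ccc => b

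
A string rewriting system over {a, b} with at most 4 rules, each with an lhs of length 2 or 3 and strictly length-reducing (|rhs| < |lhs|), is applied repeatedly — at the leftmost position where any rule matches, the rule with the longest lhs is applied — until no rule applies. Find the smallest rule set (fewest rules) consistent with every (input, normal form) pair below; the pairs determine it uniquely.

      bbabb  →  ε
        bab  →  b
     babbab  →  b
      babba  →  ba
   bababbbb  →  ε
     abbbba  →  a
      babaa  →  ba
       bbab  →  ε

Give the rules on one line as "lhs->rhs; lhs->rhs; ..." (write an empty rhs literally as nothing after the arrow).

  | bbabb => aabb => abb => ε
  | bab => b
  | babbab => bab => b
  | babba => ba

aa->a; ab->; abb->; bb->a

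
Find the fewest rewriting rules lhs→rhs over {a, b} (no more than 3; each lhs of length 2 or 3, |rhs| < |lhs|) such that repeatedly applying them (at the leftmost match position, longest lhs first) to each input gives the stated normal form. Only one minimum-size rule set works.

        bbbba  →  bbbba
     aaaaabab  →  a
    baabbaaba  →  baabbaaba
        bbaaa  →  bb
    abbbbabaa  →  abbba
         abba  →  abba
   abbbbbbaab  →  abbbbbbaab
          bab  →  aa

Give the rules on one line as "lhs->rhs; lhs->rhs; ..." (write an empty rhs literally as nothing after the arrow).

aaa->; bab->aa

  | bbbba
  | aaaaabab => aabab => aaaa => a
  | baabbaaba
  | bbaaa => bb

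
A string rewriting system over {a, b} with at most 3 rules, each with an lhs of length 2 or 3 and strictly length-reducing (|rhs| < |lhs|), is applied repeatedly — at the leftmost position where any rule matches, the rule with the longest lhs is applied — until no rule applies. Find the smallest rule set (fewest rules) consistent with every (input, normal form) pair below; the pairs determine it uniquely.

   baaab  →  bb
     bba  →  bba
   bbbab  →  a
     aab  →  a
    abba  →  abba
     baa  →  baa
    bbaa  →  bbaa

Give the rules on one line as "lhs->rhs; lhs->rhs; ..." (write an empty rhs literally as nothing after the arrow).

aaa->; aab->a; bbb->a

  | baaab => bb
  | bba
  | bbbab => aab => a
  | aab => a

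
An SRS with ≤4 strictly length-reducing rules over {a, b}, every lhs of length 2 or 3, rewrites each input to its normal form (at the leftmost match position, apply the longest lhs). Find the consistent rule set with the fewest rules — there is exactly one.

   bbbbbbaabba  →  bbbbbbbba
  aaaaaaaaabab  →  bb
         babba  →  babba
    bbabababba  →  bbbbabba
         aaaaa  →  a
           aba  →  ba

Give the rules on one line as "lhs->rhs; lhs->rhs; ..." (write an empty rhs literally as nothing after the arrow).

aa->a; aab->ba; aba->ba; baa->b

  | bbbbbbaabba => bbbbbbbba
  | aaaaaaaaabab => aaaaaaaabab => aaaaaaabab => aaaaaabab => aaaaabab => aaaabab => aaabab => aabab => baab => bb
  | babba
  | bbabababba => bbbababba => bbbbabba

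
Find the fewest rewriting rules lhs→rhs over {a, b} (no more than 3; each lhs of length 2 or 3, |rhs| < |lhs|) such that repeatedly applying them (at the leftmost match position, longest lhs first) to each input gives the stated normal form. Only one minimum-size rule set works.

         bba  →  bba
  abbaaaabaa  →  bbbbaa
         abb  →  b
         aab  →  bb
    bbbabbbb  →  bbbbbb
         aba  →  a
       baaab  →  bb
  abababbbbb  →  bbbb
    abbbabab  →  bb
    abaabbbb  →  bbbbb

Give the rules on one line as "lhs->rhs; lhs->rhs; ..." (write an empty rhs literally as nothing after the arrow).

  | bba
  | abbaaaabaa => baaaabaa => baabbaa => bbbbaa
  | abb => b
  | aab => bb

aab->bb; ab->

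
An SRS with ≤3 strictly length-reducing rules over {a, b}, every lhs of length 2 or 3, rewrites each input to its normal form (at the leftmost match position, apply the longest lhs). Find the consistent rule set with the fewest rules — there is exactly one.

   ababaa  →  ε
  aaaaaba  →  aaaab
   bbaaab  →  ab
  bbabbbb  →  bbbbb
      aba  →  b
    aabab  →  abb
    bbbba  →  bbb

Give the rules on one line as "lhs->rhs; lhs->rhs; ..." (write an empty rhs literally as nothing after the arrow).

aba->b; ba->

  | ababaa => bbaa => ba => ε
  | aaaaaba => aaaab
  | bbaaab => baab => ab
  | bbabbbb => bbbbb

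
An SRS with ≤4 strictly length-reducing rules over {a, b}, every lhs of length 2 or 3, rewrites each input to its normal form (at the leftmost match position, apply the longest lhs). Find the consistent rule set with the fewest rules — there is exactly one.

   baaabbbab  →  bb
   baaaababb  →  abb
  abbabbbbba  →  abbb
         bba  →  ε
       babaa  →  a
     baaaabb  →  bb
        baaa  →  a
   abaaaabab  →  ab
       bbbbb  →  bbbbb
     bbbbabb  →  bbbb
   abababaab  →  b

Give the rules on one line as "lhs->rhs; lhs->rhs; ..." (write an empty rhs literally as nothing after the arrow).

aa->a; aab->b; ba->a; bba->

  | baaabbbab => aaabbbab => aabbbab => bbbab => bb
  | baaaababb => aaaababb => aaababb => aababb => babb => abb
  | abbabbbbba => abbbbba => abbb
  | bba => ε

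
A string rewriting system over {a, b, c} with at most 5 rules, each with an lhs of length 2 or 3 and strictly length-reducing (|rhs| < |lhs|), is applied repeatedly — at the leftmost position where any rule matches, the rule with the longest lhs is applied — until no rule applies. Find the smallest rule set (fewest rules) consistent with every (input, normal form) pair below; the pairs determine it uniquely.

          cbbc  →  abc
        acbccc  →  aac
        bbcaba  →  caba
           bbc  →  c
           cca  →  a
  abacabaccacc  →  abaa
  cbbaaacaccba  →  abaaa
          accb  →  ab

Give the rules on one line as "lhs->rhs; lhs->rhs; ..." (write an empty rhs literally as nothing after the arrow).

aca->b; bb->; cb->a; cc->

  | cbbc => abc
  | acbccc => aaccc => aac
  | bbcaba => caba
  | bbc => c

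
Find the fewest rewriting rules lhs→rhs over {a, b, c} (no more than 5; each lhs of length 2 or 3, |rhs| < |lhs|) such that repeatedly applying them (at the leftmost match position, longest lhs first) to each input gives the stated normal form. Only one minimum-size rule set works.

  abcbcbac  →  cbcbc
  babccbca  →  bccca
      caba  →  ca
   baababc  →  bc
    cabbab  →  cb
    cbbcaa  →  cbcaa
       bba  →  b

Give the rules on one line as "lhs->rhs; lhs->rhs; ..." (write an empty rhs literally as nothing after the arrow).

  | abcbcbac => cbcbac => cbcbc
  | babccbca => bbccbca => bccbca => bccca
  | caba => ca
  | baababc => bababc => bbabc => babc => bbc => bc

ab->; ba->b; bb->b; ccb->cc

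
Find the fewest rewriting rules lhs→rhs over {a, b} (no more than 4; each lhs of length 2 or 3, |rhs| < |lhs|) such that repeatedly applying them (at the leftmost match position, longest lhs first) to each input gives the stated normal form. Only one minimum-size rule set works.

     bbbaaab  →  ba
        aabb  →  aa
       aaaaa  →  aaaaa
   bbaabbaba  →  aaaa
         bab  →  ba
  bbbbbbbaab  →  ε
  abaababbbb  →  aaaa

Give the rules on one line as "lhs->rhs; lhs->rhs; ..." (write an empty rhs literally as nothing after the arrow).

ab->a; baa->b; bb->

  | bbbaaab => baaab => bab => ba
  | aabb => aab => aa
  | aaaaa
  | bbaabbaba => aabbaba => aababa => aaaba => aaaa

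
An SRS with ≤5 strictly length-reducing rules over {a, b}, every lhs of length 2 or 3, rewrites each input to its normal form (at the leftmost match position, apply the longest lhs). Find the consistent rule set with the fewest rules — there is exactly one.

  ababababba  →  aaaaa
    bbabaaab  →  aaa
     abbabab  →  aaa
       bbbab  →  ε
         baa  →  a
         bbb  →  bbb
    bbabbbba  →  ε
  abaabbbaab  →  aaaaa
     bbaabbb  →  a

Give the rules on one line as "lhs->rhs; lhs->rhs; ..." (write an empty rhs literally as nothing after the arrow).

ab->a; ba->; bab->; bba->ba

  | ababababba => aabababba => aaababba => aaaabba => aaaaba => aaaaa
  | bbabaaab => babaaab => aaab => aaa
  | abbabab => ababab => aabab => aaab => aaa
  | bbbab => bbab => bab => ε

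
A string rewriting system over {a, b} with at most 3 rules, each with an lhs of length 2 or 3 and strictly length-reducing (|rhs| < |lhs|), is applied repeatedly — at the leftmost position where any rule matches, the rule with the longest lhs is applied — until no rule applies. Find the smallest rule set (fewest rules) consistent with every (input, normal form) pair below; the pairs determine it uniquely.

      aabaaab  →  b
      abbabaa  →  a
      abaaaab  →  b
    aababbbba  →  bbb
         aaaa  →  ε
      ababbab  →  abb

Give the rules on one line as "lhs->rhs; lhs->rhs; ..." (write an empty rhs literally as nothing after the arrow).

aa->; ba->

  | aabaaab => baaab => aab => b
  | abbabaa => abbaa => aba => a
  | abaaaab => aaaab => aab => b
  | aababbbba => babbbba => bbbba => bbb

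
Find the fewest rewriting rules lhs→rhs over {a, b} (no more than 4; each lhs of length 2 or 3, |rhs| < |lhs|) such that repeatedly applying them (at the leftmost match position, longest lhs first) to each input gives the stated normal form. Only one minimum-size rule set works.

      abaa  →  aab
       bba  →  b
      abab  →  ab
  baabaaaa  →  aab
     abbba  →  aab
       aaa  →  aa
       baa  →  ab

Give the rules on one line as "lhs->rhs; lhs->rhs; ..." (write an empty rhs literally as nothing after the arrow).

  | abaa => aab
  | bba => b
  | abab => ab
  | baabaaaa => abbaaaa => ababaa => abaa => aab

aaa->aa; ba->; baa->ab; bbb->ba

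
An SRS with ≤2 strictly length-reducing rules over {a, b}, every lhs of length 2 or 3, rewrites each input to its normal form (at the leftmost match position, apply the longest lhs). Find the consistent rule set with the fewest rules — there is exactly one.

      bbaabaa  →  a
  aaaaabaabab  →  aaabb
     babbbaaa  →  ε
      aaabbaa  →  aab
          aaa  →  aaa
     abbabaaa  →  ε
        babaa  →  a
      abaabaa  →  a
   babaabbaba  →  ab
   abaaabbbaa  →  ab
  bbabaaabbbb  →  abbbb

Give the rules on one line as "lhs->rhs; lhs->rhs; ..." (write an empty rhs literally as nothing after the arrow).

aba->b; ba->

  | bbaabaa => babaa => baa => a
  | aaaaabaabab => aaaababab => aaabbab => aaabb
  | babbbaaa => bbbaaa => bbaa => ba => ε
  | aaabbaa => aaaba => aab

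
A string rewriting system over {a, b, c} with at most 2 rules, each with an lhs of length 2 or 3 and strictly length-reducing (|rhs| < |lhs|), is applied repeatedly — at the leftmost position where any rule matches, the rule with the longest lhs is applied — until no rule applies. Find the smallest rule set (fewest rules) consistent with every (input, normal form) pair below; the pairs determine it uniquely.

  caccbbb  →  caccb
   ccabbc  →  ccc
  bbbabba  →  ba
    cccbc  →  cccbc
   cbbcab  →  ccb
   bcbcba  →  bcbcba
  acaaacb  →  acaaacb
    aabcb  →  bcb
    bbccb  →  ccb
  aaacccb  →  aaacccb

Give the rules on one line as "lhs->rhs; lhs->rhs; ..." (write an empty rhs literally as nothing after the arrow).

ab->b; bb->

  | caccbbb => caccb
  | ccabbc => ccbbc => ccc
  | bbbabba => babba => bbba => ba
  | cccbc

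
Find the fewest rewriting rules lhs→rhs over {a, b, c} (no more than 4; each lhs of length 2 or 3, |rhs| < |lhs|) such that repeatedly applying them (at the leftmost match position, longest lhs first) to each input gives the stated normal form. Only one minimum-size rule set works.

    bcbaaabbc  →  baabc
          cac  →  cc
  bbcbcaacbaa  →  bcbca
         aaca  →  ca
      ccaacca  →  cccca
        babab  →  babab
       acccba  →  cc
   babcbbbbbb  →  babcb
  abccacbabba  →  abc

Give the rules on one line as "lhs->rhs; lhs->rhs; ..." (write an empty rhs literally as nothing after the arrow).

ac->c; bb->b; cba->

  | bcbaaabbc => baabbc => baabc
  | cac => cc
  | bbcbcaacbaa => bcbcaacbaa => bcbcacbaa => bcbccbaa => bcbca
  | aaca => aca => ca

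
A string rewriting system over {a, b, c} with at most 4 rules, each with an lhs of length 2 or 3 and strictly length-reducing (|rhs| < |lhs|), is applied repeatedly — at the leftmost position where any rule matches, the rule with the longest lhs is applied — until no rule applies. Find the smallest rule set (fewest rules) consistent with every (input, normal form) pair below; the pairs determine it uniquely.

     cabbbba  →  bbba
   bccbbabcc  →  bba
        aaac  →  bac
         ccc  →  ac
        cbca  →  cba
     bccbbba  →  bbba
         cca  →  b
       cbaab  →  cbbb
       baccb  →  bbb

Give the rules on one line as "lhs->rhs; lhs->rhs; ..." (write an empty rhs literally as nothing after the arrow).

aa->b; ab->; ca->a; cc->a

  | cabbbba => abbbba => bbba
  | bccbbabcc => babbabcc => bbabcc => bbcc => bba
  | aaac => bac
  | ccc => ac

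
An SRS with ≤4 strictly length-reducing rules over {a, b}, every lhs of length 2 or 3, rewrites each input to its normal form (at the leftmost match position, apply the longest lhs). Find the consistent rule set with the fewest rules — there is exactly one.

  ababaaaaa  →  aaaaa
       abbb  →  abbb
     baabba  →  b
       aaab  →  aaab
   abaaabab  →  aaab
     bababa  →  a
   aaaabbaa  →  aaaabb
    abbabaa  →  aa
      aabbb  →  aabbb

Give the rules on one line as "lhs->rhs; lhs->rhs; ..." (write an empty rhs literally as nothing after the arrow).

  | ababaaaaa => abaaaaa => aaaaa
  | abbb
  | baabba => babba => ba => b
  | aaab

aba->a; ba->b; bab->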